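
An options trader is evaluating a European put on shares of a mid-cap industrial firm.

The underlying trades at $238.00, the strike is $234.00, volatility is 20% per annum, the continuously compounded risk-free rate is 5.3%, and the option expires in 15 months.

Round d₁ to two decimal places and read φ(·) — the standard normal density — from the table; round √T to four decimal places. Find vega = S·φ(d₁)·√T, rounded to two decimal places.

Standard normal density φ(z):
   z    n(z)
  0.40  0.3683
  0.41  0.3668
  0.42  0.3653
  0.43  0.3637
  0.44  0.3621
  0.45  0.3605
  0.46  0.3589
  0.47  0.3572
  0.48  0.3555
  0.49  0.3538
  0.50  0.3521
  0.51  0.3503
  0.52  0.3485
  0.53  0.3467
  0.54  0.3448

94.59

σ√T = 0.2·√1.25 = 0.2236
d₁ = [ln(238/234) + (0.053 + ½·0.2²)·1.25] / (σ√T) = (0.0169 + 0.0913) / 0.2236 = 0.4839 ⇒ 0.48
√T = √1.25 = 1.1180
φ(d₁) = φ(0.48) = 0.3555
vega = S·φ(d₁)·√T = 238·0.3555·1.1180 = 94.5929
(The call has the same vega.)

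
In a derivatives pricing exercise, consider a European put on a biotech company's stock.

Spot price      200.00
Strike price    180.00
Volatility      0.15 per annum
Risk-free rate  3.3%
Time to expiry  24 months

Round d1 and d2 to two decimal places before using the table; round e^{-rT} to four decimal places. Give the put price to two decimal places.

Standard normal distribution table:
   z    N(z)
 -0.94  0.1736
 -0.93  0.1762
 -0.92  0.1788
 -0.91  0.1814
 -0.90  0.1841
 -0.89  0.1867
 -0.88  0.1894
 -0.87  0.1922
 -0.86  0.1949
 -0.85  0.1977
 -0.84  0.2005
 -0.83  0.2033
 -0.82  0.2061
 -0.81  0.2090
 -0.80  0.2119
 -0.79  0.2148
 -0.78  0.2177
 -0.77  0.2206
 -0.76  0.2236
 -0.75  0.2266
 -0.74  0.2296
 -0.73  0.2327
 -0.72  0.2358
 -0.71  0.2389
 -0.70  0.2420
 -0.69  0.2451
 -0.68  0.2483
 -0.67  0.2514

T = 2;  σ√T = 0.2121
d₁ = [ln(200/180) + (0.033 + 0.15²/2)·2] / 0.2121 = [0.1054 + 0.0885] / 0.2121 = 0.9139 ⇒ 0.91
d₂ = d₁ − σ√T = 0.9139 − 0.2121 = 0.7017 ⇒ 0.70
e^(−rT) = e^(−0.033·2) = 0.9361
N(−d₂) = N(-0.70) = 0.2420;  N(−d₁) = N(-0.91) = 0.1814
P = 180·0.9361·0.2420 − 200·0.1814 = 40.7765 − 36.2800 = 4.4965

4.50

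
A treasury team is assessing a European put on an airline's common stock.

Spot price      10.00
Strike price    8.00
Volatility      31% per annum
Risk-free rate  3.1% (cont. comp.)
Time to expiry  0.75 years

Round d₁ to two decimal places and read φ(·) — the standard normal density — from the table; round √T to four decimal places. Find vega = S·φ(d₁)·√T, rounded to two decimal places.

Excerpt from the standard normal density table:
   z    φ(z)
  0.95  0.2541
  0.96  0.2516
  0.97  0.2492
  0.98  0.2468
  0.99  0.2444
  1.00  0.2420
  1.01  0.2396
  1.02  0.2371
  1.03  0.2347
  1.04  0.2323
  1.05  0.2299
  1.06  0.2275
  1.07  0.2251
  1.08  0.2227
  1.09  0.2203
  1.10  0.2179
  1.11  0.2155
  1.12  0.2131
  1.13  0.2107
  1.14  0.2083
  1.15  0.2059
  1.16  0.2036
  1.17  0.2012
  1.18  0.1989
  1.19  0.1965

T = 0.75;  σ√T = 0.2685
d₁ = [ln(10/8) + (0.031 + 0.31²/2)·0.75] / 0.2685 = [0.2231 + 0.0593] / 0.2685 = 1.0520 ≈ 1.05
√T = √0.75 = 0.8660
φ(d₁) = φ(1.05) = 0.2299
vega = S·φ(d₁)·√T = 10·0.2299·0.8660 = 1.9909
(The call has the same vega.)

1.99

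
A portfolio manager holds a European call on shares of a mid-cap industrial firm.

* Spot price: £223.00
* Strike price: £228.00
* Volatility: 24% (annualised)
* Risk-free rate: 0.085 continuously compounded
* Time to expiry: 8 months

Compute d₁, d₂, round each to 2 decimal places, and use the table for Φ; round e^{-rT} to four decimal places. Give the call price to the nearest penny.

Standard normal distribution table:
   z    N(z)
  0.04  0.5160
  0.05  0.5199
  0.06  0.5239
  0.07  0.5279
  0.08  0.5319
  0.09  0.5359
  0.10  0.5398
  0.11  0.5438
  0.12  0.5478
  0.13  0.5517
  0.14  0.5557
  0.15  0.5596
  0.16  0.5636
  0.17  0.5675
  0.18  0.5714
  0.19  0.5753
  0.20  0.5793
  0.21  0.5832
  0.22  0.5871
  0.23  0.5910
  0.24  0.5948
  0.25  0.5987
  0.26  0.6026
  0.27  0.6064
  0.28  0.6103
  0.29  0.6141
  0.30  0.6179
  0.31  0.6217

£20.64

σ√T = 0.24·√0.6667 = 0.1960
d₁ = [ln(223/228) + (0.085 + 0.24²/2)·0.6667] / 0.1960 = [-0.0222 + 0.0759] / 0.1960 = 0.2740 ⇒ 0.27
d₂ = d₁ − σ√T = 0.2740 − 0.1960 = 0.0780 ⇒ 0.08
exp(−rT) = exp(−0.085·0.6667) = 0.9449
C = 223·N(0.27) − 228·0.9449·N(0.08) = 223·0.6064 − 228·0.9449·0.5319 = 135.2272 − 114.5910 = 20.6362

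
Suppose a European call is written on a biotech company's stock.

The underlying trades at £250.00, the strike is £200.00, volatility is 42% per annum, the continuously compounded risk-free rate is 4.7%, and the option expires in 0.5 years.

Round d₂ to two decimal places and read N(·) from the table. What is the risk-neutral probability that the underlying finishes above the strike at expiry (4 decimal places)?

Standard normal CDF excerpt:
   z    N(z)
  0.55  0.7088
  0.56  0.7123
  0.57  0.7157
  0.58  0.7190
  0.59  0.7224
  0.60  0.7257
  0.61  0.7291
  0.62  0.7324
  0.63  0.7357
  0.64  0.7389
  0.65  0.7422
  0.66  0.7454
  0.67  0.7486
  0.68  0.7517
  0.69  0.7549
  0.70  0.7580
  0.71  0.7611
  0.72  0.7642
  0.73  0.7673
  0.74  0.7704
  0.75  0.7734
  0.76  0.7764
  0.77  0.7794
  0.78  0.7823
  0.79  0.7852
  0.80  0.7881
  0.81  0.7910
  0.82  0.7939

σ√T = 0.42 × 0.7071 = 0.2970
d₁ = [ln(250/200) + (0.047 + 0.42²/2)·0.5] / 0.2970 = [0.2231 + 0.0676] / 0.2970 = 0.9790 which rounds to 0.98
d₂ = d₁ − σ√T = 0.9790 − 0.2970 = 0.6820 which rounds to 0.68
Risk-neutral Pr[S_T > K] = N(d₂) = N(0.68) = 0.7517

0.7517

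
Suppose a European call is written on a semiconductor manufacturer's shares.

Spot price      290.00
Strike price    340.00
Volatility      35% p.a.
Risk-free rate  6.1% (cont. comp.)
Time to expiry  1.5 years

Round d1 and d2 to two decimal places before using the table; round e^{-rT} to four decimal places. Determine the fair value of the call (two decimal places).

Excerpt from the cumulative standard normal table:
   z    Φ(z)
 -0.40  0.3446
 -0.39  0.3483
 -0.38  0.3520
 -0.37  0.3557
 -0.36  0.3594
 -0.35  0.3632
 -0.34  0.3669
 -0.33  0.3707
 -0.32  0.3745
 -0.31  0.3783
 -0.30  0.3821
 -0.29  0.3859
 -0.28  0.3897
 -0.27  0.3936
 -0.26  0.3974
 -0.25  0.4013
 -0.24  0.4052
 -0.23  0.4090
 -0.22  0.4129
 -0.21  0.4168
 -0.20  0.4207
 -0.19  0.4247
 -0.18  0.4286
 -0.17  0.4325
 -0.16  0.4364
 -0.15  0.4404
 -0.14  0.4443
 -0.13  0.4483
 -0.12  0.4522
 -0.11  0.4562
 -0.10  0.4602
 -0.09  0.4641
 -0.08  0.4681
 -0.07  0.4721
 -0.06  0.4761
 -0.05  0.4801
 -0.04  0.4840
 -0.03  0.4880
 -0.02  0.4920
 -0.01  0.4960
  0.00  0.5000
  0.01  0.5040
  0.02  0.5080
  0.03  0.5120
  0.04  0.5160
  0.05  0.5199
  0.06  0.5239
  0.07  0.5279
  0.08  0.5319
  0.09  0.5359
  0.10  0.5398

41.56

σ√T = 0.35 × 1.2247 = 0.4287
d₁ = [ln(290/340) + (0.061 + 0.35²/2)·1.5] / 0.4287 = [-0.1591 + 0.1834] / 0.4287 = 0.0567 → 0.06
d₂ = d₁ − σ√T = 0.0567 − 0.4287 = -0.3719 → -0.37
exp(−rT) = exp(−0.061·1.5) = 0.9126
N(d₁) = N(0.06) = 0.5239;  N(d₂) = N(-0.37) = 0.3557
C = 290·0.5239 − 340·0.9126·0.3557 = 151.9310 − 110.3680 = 41.5630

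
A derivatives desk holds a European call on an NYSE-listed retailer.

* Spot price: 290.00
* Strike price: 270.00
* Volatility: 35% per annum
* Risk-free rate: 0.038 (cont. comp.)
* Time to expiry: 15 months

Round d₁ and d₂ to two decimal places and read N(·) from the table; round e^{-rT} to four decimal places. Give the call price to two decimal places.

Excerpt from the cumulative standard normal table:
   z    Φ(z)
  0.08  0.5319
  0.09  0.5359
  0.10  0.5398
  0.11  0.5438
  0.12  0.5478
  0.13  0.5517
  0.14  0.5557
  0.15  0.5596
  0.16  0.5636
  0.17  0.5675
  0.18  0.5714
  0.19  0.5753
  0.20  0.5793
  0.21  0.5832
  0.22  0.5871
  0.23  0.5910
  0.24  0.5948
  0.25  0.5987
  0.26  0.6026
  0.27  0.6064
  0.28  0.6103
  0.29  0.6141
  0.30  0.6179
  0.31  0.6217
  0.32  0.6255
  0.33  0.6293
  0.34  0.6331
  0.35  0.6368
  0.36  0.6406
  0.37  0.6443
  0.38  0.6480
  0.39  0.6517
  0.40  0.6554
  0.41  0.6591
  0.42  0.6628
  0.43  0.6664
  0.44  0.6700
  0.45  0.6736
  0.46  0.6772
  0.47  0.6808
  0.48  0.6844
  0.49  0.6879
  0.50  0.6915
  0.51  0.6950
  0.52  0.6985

60.52

T = 1.25;  σ√T = 0.3913
d₁ = [ln(290/270) + (0.038 + ½·0.35²)·1.25] / (σ√T) = (0.0715 + 0.1241) / 0.3913 = 0.4997 which rounds to 0.50
d₂ = 0.4997 − 0.3913 = 0.1083 which rounds to 0.11
exp(−rT) = exp(−0.038·1.25) = 0.9536
C = 290·N(0.50) − 270·0.9536·N(0.11) = 290·0.6915 − 270·0.9536·0.5438 = 200.5350 − 140.0133 = 60.5217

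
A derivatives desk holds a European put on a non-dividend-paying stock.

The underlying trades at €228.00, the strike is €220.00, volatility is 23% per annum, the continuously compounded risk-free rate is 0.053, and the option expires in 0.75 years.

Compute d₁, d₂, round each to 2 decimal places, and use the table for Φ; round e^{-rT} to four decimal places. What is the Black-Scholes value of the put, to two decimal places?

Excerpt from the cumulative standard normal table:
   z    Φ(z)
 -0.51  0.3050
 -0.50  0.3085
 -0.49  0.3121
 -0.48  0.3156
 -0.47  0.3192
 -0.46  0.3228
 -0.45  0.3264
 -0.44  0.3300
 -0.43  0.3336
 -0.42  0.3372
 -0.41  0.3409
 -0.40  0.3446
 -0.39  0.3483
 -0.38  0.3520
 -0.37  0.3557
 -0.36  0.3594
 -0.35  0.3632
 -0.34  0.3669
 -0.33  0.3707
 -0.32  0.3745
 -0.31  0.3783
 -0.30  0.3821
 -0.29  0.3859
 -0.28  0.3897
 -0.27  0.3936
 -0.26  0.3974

T = 0.75;  σ√T = 0.1992
d₁ = [ln(228/220) + (0.053 + ½·0.23²)·0.75] / (σ√T) = (0.0357 + 0.0596) / 0.1992 = 0.4785 ≈ 0.48
d₂ = 0.4785 − 0.1992 = 0.2793 ≈ 0.28
exp(−rT) = exp(−0.053·0.75) = 0.9610
P = 220·0.9610·N(-0.28) − 228·N(-0.48) = 220·0.9610·0.3897 − 228·0.3156 = 82.3904 − 71.9568 = 10.4336

€10.43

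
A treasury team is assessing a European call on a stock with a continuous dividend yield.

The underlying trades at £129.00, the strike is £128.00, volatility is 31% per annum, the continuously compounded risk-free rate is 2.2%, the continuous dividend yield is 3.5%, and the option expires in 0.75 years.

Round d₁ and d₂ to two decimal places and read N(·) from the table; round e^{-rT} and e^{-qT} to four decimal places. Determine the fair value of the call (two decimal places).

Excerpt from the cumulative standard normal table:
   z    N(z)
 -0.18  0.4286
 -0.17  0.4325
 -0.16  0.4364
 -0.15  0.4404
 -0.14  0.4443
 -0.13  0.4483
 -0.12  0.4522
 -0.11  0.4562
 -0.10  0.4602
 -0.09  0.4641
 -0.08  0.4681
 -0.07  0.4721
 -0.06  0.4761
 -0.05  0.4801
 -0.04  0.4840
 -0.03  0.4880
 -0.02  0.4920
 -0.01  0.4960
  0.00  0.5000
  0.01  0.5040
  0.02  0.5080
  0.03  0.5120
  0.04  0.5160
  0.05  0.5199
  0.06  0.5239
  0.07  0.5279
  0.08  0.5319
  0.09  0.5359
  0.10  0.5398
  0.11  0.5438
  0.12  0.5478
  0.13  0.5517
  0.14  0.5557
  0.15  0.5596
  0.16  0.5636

£13.39

σ√T = 0.31 × 0.8660 = 0.2685
ln(S/K) + (r − q + σ²/2)T = ln(129/128) + (0.022 − 0.035 + 0.31²/2)·0.75 = 0.0078 + 0.0263 = 0.0341
d₁ = 0.0341 / 0.2685 = 0.1269 ≈ 0.13
d₂ = d₁ − σ√T = 0.1269 − 0.2685 = -0.1416 ≈ -0.14
exp(−qT) = exp(−0.035·0.75) = 0.9741;  exp(−rT) = exp(−0.022·0.75) = 0.9836
C = 129·0.9741·N(0.13) − 128·0.9836·N(-0.14) = 129·0.9741·0.5517 − 128·0.9836·0.4443 = 69.3260 − 55.9377 = 13.3883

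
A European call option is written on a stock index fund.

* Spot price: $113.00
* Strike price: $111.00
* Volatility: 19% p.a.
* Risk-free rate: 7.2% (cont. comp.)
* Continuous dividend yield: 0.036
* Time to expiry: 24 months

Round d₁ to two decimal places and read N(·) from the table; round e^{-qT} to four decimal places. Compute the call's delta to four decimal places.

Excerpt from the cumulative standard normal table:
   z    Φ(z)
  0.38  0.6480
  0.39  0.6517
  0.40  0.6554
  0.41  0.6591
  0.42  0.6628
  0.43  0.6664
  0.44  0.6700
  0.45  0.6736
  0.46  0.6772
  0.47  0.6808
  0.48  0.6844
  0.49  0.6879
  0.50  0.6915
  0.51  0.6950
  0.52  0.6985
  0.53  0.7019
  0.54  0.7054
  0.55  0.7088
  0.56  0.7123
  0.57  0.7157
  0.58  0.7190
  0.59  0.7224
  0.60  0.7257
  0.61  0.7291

0.6335

σ√T = 0.19 × 1.4142 = 0.2687
d₁ = [ln(113/111) + (0.072 − 0.036 + 0.19²/2)·2] / 0.2687 = [0.0179 + 0.1081] / 0.2687 = 0.4688 → 0.47
N(d₁) = N(0.47) = 0.6808
Δ_call = e^(−qT)·N(d₁) = 0.9305·0.6808 = 0.6335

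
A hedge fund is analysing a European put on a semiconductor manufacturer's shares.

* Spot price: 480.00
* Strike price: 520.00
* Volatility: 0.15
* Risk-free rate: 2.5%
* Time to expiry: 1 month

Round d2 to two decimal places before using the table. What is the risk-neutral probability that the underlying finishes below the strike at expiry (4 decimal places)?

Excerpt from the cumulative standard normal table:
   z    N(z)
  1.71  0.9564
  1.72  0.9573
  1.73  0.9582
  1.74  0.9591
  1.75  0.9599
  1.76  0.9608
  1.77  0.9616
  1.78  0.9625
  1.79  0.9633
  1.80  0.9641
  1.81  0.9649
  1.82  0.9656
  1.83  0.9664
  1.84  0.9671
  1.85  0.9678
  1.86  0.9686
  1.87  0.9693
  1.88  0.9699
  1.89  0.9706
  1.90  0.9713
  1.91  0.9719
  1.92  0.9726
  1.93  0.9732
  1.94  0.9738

σ√T = 0.15 × 0.2887 = 0.0433
d₁ = [ln(480/520) + (0.025 + ½·0.15²)·0.08333] / (σ√T) = (-0.0800 + 0.0030) / 0.0433 = -1.7787 ⇒ -1.78
d₂ = -1.7787 − 0.0433 = -1.8220 ⇒ -1.82
Risk-neutral Pr[S_T < K] = N(−d₂) = N(1.82) = 0.9656

0.9656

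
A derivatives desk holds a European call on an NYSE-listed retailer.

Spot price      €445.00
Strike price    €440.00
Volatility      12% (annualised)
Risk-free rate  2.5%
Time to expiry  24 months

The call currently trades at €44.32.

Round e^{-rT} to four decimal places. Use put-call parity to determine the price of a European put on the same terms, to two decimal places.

€17.85

exp(−rT) = exp(−0.025·2) = 0.9512
Put-call parity: C − P = S − K·e^(−rT) = 445 − 440·0.9512 = 445 − 418.5280 = 26.4720
P = C − (C − P) = 44.32 − (26.4720) = 17.8480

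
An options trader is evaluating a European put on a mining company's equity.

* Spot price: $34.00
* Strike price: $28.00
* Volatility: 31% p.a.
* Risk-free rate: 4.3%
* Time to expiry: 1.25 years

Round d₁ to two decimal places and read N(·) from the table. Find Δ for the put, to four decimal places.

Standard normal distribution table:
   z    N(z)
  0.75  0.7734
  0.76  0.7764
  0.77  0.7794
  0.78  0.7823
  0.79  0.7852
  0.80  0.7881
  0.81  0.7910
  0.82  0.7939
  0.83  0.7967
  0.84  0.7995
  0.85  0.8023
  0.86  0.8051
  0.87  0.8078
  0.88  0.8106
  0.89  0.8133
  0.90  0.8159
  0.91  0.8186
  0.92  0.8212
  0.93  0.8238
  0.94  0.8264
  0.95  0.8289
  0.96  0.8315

-0.1867

σ√T = 0.31·√1.25 = 0.3466
d₁ = [ln(34/28) + (0.043 + 0.31²/2)·1.25] / 0.3466 = [0.1942 + 0.1138] / 0.3466 = 0.8886 → 0.89
N(d₁) = N(0.89) = 0.8133
Δ_put = N(d₁) − 1 = 0.8133 − 1 = -0.1867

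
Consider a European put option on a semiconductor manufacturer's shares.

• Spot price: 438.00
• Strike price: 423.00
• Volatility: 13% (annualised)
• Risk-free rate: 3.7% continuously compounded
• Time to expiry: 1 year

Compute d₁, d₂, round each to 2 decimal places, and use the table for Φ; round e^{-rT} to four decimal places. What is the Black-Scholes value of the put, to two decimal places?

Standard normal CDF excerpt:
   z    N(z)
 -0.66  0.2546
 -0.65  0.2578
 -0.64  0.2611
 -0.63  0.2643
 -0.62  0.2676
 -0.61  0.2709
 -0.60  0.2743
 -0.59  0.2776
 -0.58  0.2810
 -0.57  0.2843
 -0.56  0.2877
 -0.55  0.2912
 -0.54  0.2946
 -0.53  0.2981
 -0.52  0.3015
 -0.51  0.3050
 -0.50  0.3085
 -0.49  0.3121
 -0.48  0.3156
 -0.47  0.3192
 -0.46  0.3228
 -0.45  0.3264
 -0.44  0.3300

10.02

T = 1;  σ√T = 0.1300
ln(S/K) + (r + σ²/2)T = ln(438/423) + (0.037 + 0.13²/2)·1 = 0.0348 + 0.0454 = 0.0803
d₁ = 0.0803 / 0.1300 = 0.6177 which rounds to 0.62
d₂ = d₁ − σ√T = 0.6177 − 0.1300 = 0.4877 which rounds to 0.49
e^(−rT) = e^(−0.037·1) = 0.9637
N(−d₂) = N(-0.49) = 0.3121;  N(−d₁) = N(-0.62) = 0.2676
P = 423·0.9637·0.3121 − 438·0.2676 = 127.2260 − 117.2088 = 10.0172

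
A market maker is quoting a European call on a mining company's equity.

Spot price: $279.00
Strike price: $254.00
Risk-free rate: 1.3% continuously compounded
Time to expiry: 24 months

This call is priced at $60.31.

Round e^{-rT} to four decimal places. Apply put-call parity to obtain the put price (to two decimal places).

$28.78

e^(−rT) = e^(−0.013·2) = 0.9743
Put-call parity: C − P = S − K·e^(−rT) = 279 − 254·0.9743 = 279 − 247.4722 = 31.5278
P = C − (C − P) = 60.31 − (31.5278) = 28.7822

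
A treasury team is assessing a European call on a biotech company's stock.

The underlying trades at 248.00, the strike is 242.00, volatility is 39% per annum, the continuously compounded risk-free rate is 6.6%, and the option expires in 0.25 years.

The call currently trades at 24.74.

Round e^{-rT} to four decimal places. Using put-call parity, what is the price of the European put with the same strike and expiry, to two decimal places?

exp(−rT) = exp(−0.066·0.25) = 0.9836
Put-call parity: C − P = S − K·e^(−rT) = 248 − 242·0.9836 = 248 − 238.0312 = 9.9688
P = C − (C − P) = 24.74 − (9.9688) = 14.7712

14.77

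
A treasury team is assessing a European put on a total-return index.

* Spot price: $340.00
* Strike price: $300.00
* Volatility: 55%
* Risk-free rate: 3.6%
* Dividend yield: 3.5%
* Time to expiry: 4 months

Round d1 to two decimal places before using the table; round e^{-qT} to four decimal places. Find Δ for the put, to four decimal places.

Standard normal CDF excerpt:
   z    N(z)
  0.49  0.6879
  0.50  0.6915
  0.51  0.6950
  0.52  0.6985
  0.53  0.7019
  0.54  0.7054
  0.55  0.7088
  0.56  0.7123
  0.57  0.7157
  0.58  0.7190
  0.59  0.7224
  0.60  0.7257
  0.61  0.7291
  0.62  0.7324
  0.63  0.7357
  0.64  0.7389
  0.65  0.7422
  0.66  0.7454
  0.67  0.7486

σ√T = 0.55·√0.3333 = 0.3175
d₁ = [ln(340/300) + (0.036 − 0.035 + ½·0.55²)·0.3333] / (σ√T) = (0.1252 + 0.0508) / 0.3175 = 0.5540 ⇒ 0.55
N(d₁) = N(0.55) = 0.7088
Δ_put = exp(−qT)·(N(d₁) − 1) = 0.9884·(0.7088 − 1) = -0.2878

-0.2878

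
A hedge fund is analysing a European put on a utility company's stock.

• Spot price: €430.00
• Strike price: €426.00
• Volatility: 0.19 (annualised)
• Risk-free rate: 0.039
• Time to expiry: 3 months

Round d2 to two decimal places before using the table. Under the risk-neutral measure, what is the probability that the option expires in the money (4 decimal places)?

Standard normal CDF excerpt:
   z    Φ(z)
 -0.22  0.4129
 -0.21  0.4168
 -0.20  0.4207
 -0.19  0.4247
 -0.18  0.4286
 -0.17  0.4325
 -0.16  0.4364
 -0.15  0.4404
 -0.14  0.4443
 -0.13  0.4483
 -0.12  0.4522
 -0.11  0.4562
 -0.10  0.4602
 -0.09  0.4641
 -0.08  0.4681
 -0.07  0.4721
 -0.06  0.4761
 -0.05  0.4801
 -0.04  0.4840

0.4404

σ√T = 0.19·√0.25 = 0.0950
d₁ = [ln(430/426) + (0.039 + 0.19²/2)·0.25] / 0.0950 = [0.0093 + 0.0143] / 0.0950 = 0.2485 ≈ 0.25
d₂ = d₁ − σ√T = 0.2485 − 0.0950 = 0.1535 ≈ 0.15
Pr(exercise) under Q = N(−d₂) = N(-0.15) = 0.4404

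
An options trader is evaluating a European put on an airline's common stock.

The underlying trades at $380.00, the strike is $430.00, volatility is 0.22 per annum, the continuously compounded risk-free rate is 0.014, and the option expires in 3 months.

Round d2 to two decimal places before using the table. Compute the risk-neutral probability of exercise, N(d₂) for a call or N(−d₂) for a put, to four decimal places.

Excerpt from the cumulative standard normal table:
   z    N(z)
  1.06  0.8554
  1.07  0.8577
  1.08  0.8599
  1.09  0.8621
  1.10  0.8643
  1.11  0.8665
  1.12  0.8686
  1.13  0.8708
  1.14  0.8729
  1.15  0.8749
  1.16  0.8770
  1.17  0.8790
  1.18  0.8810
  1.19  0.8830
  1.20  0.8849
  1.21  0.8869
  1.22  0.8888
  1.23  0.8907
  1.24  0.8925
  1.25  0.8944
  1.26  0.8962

0.8749

T = 0.25;  σ√T = 0.1100
d₁ = [ln(380/430) + (0.014 + ½·0.22²)·0.25] / (σ√T) = (-0.1236 + 0.0095) / 0.1100 = -1.0369 ≈ -1.04
d₂ = -1.0369 − 0.1100 = -1.1469 ≈ -1.15
Risk-neutral Pr[S_T < K] = N(−d₂) = N(1.15) = 0.8749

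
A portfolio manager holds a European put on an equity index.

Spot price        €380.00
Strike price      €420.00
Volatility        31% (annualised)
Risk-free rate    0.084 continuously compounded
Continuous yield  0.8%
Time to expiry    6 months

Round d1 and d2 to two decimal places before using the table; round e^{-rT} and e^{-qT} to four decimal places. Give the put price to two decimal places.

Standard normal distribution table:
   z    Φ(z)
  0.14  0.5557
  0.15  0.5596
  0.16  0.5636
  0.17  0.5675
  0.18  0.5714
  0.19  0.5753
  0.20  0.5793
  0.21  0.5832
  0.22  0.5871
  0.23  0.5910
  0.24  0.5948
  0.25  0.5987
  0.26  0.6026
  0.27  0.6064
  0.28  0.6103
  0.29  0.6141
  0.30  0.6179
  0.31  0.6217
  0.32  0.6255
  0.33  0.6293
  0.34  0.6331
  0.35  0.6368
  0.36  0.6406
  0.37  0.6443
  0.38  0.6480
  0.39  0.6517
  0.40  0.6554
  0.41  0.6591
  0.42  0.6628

€47.68

σ√T = 0.31 × 0.7071 = 0.2192
ln(S/K) + (r − q + σ²/2)T = ln(380/420) + (0.084 − 0.008 + 0.31²/2)·0.5 = -0.1001 + 0.0620 = -0.0381
d₁ = -0.0381 / 0.2192 = -0.1736 ≈ -0.17
d₂ = d₁ − σ√T = -0.1736 − 0.2192 = -0.3928 ≈ -0.39
exp(−qT) = exp(−0.008·0.5) = 0.9960;  exp(−rT) = exp(−0.084·0.5) = 0.9589
P = 420·0.9589·N(0.39) − 380·0.9960·N(0.17) = 420·0.9589·0.6517 − 380·0.9960·0.5675 = 262.4644 − 214.7874 = 47.6770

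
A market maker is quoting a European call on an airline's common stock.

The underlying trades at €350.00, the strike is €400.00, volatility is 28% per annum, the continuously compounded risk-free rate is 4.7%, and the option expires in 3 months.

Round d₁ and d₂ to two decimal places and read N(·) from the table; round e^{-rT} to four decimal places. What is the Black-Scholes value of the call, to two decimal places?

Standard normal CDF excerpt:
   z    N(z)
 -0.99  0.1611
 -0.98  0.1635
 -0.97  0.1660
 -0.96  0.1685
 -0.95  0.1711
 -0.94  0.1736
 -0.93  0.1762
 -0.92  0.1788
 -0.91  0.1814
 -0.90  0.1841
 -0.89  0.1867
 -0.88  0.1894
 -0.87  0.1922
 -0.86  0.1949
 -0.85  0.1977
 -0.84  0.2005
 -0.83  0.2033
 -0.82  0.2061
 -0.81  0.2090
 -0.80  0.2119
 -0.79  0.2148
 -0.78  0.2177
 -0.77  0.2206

€5.54

T = 0.25;  σ√T = 0.1400
d₁ = [ln(350/400) + (0.047 + 0.28²/2)·0.25] / 0.1400 = [-0.1335 + 0.0215] / 0.1400 = -0.7999 ⇒ -0.80
d₂ = d₁ − σ√T = -0.7999 − 0.1400 = -0.9399 ⇒ -0.94
e^(−rT) = e^(−0.047·0.25) = 0.9883
N(d₁) = N(-0.80) = 0.2119;  N(d₂) = N(-0.94) = 0.1736
C = 350·0.2119 − 400·0.9883·0.1736 = 74.1650 − 68.6276 = 5.5374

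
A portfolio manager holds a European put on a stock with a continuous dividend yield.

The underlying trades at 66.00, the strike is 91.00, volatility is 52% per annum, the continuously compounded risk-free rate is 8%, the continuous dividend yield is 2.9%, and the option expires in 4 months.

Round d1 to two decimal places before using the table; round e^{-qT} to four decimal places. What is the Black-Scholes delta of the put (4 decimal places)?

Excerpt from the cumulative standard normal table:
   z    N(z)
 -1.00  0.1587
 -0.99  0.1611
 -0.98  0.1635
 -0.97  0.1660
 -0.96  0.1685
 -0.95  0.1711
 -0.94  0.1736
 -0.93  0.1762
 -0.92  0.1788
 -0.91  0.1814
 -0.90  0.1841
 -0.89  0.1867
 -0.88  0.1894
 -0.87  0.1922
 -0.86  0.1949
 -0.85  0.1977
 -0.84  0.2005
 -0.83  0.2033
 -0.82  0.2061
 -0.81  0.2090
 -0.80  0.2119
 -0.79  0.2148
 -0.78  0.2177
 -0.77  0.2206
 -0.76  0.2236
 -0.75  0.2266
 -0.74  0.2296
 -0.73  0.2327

σ√T = 0.52 × 0.5774 = 0.3002
ln(S/K) + (r − q + σ²/2)T = ln(66/91) + (0.08 − 0.029 + 0.52²/2)·0.3333 = -0.3212 + 0.0621 = -0.2591
d₁ = -0.2591 / 0.3002 = -0.8632 ⇒ -0.86
N(d₁) = N(-0.86) = 0.1949
Δ_put = exp(−qT)·(N(d₁) − 1) = 0.9904·(0.1949 − 1) = -0.7974

-0.7974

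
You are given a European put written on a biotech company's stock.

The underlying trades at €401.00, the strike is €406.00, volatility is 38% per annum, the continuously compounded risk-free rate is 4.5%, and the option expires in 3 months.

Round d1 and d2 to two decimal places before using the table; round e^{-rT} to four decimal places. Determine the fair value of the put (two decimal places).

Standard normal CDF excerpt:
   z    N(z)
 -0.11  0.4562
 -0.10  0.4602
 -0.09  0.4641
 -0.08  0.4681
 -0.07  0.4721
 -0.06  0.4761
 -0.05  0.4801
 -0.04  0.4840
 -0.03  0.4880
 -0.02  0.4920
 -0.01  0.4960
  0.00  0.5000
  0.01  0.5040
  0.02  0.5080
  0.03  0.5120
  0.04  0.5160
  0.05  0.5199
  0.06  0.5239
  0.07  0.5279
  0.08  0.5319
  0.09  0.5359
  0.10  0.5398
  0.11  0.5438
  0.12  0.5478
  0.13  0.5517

€30.60

σ√T = 0.38·√0.25 = 0.1900
d₁ = [ln(401/406) + (0.045 + 0.38²/2)·0.25] / 0.1900 = [-0.0124 + 0.0293] / 0.1900 = 0.0890 ≈ 0.09
d₂ = d₁ − σ√T = 0.0890 − 0.1900 = -0.1010 ≈ -0.10
exp(−rT) = exp(−0.045·0.25) = 0.9888
N(−d₂) = N(0.10) = 0.5398;  N(−d₁) = N(-0.09) = 0.4641
P = 406·0.9888·0.5398 − 401·0.4641 = 216.7042 − 186.1041 = 30.6001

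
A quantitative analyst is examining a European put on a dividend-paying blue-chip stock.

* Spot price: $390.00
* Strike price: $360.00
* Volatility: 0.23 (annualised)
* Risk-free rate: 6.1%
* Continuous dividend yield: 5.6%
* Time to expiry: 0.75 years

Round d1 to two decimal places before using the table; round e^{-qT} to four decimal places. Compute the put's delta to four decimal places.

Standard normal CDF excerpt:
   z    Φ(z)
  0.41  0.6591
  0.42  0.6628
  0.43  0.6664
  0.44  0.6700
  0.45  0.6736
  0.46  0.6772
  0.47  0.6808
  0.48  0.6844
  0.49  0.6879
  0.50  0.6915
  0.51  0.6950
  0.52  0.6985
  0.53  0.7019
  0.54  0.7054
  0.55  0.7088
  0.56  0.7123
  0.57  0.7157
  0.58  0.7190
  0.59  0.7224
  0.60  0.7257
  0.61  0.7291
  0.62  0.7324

T = 0.75;  σ√T = 0.1992
ln(S/K) + (r − q + σ²/2)T = ln(390/360) + (0.061 − 0.056 + 0.23²/2)·0.75 = 0.0800 + 0.0236 = 0.1036
d₁ = 0.1036 / 0.1992 = 0.5203 which rounds to 0.52
N(d₁) = N(0.52) = 0.6985
Δ_put = exp(−qT)·(N(d₁) − 1) = 0.9589·(0.6985 − 1) = -0.2891

-0.2891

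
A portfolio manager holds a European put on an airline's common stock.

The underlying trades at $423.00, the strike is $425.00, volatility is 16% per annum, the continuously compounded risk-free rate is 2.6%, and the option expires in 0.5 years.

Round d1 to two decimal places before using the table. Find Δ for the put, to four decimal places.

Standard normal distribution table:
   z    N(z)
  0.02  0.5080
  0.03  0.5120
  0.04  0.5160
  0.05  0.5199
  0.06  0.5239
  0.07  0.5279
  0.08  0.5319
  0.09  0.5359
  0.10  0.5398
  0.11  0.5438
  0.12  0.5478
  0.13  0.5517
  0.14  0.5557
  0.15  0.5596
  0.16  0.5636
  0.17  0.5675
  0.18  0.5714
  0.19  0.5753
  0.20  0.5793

-0.4483

σ√T = 0.16·√0.5 = 0.1131
d₁ = [ln(423/425) + (0.026 + 0.16²/2)·0.5] / 0.1131 = [-0.0047 + 0.0194] / 0.1131 = 0.1298 ≈ 0.13
N(d₁) = N(0.13) = 0.5517
Δ_put = N(d₁) − 1 = 0.5517 − 1 = -0.4483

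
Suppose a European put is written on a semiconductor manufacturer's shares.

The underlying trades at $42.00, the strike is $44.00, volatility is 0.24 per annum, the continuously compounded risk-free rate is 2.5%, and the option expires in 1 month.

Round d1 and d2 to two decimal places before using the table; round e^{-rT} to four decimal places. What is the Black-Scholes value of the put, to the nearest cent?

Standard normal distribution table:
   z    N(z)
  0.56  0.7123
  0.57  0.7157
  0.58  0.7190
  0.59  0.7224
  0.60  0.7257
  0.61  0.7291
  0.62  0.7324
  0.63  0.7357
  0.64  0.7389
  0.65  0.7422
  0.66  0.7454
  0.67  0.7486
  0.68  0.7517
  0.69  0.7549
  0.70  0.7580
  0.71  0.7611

T = 0.08333;  σ√T = 0.0693
d₁ = [ln(42/44) + (0.025 + ½·0.24²)·0.08333] / (σ√T) = (-0.0465 + 0.0045) / 0.0693 = -0.6067 → -0.61
d₂ = -0.6067 − 0.0693 = -0.6760 → -0.68
exp(−rT) = exp(−0.025·0.08333) = 0.9979
P = 44·0.9979·N(0.68) − 42·N(0.61) = 44·0.9979·0.7517 − 42·0.7291 = 33.0053 − 30.6222 = 2.3831

$2.38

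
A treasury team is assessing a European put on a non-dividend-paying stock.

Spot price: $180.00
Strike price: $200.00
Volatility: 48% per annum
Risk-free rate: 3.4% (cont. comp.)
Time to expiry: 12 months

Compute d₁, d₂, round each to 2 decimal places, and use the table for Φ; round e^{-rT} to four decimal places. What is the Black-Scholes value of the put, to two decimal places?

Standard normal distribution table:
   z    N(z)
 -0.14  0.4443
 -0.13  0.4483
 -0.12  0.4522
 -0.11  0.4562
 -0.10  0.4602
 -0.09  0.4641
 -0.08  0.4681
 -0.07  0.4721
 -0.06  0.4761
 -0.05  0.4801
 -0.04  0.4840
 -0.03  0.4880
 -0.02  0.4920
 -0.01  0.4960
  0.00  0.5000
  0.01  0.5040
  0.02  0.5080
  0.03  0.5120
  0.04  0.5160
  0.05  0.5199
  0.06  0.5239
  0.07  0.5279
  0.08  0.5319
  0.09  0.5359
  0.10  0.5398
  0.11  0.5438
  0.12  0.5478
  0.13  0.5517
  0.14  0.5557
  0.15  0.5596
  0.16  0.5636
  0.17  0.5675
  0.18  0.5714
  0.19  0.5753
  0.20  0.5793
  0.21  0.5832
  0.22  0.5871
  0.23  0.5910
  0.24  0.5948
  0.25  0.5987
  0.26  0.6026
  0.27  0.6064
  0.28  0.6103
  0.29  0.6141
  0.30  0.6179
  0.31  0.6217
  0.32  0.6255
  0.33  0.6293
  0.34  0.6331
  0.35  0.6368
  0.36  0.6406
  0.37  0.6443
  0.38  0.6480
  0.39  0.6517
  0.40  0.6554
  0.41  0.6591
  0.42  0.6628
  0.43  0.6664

σ√T = 0.48 × 1.0000 = 0.4800
ln(S/K) + (r + σ²/2)T = ln(180/200) + (0.034 + 0.48²/2)·1 = -0.1054 + 0.1492 = 0.0438
d₁ = 0.0438 / 0.4800 = 0.0913 ⇒ 0.09
d₂ = d₁ − σ√T = 0.0913 − 0.4800 = -0.3887 ⇒ -0.39
e^(−rT) = e^(−0.034·1) = 0.9666
N(−d₂) = N(0.39) = 0.6517;  N(−d₁) = N(-0.09) = 0.4641
P = 200·0.9666·0.6517 − 180·0.4641 = 125.9866 − 83.5380 = 42.4486

$42.45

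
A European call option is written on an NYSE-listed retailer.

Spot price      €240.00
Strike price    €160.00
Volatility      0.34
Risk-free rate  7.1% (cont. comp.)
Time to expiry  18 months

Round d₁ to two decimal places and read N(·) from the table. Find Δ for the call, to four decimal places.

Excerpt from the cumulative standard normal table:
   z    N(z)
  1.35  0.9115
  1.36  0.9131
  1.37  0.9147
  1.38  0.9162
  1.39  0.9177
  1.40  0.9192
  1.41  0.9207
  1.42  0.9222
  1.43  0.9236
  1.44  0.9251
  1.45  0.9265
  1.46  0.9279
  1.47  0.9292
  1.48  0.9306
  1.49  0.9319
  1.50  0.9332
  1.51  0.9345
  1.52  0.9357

T = 1.5;  σ√T = 0.4164
d₁ = [ln(240/160) + (0.071 + ½·0.34²)·1.5] / (σ√T) = (0.4055 + 0.1932) / 0.4164 = 1.4377 which rounds to 1.44
N(d₁) = N(1.44) = 0.9251
Δ_call = N(d₁) = 0.9251

0.9251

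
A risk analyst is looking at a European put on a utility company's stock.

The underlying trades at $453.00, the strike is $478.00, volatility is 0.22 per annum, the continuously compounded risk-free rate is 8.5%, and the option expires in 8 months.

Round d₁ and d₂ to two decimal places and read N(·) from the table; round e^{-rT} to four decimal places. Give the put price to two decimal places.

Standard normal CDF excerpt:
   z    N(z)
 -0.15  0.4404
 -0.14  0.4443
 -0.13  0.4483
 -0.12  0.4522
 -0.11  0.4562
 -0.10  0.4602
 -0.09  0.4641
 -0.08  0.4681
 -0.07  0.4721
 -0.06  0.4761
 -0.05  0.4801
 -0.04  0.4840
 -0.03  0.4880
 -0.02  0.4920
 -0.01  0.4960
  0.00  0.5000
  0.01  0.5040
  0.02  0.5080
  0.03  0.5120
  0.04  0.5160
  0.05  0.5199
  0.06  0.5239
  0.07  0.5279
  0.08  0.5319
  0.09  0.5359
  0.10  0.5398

$31.77

T = 0.6667;  σ√T = 0.1796
d₁ = [ln(453/478) + (0.085 + 0.22²/2)·0.6667] / 0.1796 = [-0.0537 + 0.0728] / 0.1796 = 0.1062 which rounds to 0.11
d₂ = d₁ − σ√T = 0.1062 − 0.1796 = -0.0734 which rounds to -0.07
e^(−rT) = e^(−0.085·0.6667) = 0.9449
N(−d₂) = N(0.07) = 0.5279;  N(−d₁) = N(-0.11) = 0.4562
P = 478·0.9449·0.5279 − 453·0.4562 = 238.4325 − 206.6586 = 31.7739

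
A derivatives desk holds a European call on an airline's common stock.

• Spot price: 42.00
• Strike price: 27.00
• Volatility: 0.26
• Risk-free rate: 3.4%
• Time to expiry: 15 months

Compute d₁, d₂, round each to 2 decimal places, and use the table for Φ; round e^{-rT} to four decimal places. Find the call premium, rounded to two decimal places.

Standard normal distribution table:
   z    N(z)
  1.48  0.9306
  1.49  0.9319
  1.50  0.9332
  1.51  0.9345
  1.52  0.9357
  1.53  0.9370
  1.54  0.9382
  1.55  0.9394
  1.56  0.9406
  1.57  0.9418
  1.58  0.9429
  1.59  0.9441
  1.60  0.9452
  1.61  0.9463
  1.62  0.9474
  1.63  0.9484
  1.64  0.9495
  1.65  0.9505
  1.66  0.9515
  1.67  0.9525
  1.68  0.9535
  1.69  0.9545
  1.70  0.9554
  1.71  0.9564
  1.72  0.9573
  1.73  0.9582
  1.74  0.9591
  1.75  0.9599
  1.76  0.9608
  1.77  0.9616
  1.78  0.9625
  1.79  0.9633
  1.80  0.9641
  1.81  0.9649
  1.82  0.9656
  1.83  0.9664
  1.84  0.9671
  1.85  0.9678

σ√T = 0.26 × 1.1180 = 0.2907
d₁ = [ln(42/27) + (0.034 + ½·0.26²)·1.25] / (σ√T) = (0.4418 + 0.0847) / 0.2907 = 1.8115 ≈ 1.81
d₂ = 1.8115 − 0.2907 = 1.5208 ≈ 1.52
exp(−rT) = exp(−0.034·1.25) = 0.9584
N(d₁) = N(1.81) = 0.9649;  N(d₂) = N(1.52) = 0.9357
C = 42·0.9649 − 27·0.9584·0.9357 = 40.5258 − 24.2129 = 16.3129

16.31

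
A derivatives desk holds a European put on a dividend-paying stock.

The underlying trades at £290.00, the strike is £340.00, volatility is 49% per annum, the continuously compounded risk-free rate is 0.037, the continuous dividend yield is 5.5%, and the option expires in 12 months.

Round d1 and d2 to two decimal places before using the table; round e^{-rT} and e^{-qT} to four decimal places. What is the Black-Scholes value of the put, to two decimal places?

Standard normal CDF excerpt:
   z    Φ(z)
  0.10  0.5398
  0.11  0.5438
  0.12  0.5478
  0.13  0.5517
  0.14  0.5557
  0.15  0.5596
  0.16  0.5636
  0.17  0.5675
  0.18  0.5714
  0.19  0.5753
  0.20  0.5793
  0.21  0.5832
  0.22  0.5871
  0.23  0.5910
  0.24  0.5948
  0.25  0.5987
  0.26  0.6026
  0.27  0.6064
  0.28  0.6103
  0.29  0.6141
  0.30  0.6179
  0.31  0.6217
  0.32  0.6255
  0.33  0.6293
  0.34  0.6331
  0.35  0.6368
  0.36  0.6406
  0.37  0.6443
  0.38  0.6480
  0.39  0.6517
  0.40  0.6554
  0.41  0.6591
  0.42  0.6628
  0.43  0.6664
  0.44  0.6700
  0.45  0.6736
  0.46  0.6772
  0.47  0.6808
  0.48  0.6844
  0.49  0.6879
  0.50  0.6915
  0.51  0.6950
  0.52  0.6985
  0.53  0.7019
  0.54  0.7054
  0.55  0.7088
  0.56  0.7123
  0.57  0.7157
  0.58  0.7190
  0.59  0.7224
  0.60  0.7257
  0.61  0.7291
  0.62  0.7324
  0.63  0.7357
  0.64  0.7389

£88.53

σ√T = 0.49 × 1.0000 = 0.4900
d₁ = [ln(290/340) + (0.037 − 0.055 + 0.49²/2)·1] / 0.4900 = [-0.1591 + 0.1020] / 0.4900 = -0.1164 ⇒ -0.12
d₂ = d₁ − σ√T = -0.1164 − 0.4900 = -0.6064 ⇒ -0.61
e^(−qT) = e^(−0.055·1) = 0.9465;  e^(−rT) = e^(−0.037·1) = 0.9637
P = 340·0.9637·N(0.61) − 290·0.9465·N(0.12) = 340·0.9637·0.7291 − 290·0.9465·0.5478 = 238.8954 − 150.3629 = 88.5326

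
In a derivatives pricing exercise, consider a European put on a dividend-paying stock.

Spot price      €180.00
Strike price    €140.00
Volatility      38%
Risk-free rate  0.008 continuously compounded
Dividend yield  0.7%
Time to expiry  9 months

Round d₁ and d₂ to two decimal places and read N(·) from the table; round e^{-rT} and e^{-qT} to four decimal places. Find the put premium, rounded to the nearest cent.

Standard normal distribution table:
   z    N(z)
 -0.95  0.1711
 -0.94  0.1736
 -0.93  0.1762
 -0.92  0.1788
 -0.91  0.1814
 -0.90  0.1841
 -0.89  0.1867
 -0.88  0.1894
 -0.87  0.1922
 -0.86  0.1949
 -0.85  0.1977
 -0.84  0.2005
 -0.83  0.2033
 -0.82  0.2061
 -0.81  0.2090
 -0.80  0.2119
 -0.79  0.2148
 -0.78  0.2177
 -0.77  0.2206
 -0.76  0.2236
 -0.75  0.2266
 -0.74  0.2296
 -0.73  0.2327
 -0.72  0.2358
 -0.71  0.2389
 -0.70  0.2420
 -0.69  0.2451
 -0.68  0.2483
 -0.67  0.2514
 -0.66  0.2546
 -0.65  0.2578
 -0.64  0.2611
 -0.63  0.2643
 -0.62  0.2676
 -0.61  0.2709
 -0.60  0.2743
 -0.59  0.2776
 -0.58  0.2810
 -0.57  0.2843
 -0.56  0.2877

€6.62

σ√T = 0.38 × 0.8660 = 0.3291
ln(S/K) + (r − q + σ²/2)T = ln(180/140) + (0.008 − 0.007 + 0.38²/2)·0.75 = 0.2513 + 0.0549 = 0.3062
d₁ = 0.3062 / 0.3291 = 0.9305 ⇒ 0.93
d₂ = d₁ − σ√T = 0.9305 − 0.3291 = 0.6014 ⇒ 0.60
e^(−qT) = e^(−0.007·0.75) = 0.9948;  e^(−rT) = e^(−0.008·0.75) = 0.9940
N(−d₂) = N(-0.60) = 0.2743;  N(−d₁) = N(-0.93) = 0.1762
P = 140·0.9940·0.2743 − 180·0.9948·0.1762 = 38.1716 − 31.5511 = 6.6205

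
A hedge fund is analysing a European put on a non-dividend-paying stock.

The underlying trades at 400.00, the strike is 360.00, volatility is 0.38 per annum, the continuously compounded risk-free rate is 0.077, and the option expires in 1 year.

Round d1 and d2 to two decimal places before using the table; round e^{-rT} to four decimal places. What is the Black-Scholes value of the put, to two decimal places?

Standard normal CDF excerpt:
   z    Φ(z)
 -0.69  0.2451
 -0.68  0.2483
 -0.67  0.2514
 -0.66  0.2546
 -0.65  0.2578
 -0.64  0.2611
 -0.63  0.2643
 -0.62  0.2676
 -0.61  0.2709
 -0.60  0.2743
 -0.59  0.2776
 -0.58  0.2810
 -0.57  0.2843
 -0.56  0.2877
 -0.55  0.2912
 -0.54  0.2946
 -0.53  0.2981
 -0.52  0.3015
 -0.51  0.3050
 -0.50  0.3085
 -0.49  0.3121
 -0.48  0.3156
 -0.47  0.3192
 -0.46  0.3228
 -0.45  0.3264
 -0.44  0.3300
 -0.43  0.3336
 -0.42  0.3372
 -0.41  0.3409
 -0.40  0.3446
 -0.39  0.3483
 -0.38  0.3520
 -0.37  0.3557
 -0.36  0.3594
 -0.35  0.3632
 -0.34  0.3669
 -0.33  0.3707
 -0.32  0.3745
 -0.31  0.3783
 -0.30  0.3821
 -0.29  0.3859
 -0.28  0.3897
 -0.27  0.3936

28.07

σ√T = 0.38·√1 = 0.3800
d₁ = [ln(400/360) + (0.077 + ½·0.38²)·1] / (σ√T) = (0.1054 + 0.1492) / 0.3800 = 0.6699 which rounds to 0.67
d₂ = 0.6699 − 0.3800 = 0.2899 which rounds to 0.29
exp(−rT) = exp(−0.077·1) = 0.9259
N(−d₂) = N(-0.29) = 0.3859;  N(−d₁) = N(-0.67) = 0.2514
P = 360·0.9259·0.3859 − 400·0.2514 = 128.6297 − 100.5600 = 28.0697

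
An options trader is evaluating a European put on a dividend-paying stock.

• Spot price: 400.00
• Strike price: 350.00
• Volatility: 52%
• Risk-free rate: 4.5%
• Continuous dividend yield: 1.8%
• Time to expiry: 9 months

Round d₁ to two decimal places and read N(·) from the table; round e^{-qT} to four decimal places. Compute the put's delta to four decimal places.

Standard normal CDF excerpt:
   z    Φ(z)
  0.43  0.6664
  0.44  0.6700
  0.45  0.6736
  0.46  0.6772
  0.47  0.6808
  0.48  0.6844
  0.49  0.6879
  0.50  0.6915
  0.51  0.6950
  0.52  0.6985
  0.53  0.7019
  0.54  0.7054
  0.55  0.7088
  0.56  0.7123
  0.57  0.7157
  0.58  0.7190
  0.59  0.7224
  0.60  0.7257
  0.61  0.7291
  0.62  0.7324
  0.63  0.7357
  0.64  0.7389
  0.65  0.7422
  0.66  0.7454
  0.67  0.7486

-0.2805

T = 0.75;  σ√T = 0.4503
d₁ = [ln(400/350) + (0.045 − 0.018 + 0.52²/2)·0.75] / 0.4503 = [0.1335 + 0.1217] / 0.4503 = 0.5667 ⇒ 0.57
N(d₁) = N(0.57) = 0.7157
Δ_put = exp(−qT)·(N(d₁) − 1) = 0.9866·(0.7157 − 1) = -0.2805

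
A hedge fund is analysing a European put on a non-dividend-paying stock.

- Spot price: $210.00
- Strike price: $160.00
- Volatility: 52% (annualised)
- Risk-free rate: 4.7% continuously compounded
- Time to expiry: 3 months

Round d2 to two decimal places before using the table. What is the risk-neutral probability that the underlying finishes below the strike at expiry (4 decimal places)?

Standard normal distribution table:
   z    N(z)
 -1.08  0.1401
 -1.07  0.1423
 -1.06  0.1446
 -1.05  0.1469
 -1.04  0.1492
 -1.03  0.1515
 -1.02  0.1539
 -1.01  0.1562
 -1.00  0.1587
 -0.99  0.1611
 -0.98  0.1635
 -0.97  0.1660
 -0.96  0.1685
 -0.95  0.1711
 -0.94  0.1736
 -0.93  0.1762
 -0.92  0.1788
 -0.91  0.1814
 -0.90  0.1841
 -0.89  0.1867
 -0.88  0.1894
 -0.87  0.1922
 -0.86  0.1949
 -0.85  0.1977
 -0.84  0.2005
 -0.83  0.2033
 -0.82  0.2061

0.1685

T = 0.25;  σ√T = 0.2600
d₁ = [ln(210/160) + (0.047 + ½·0.52²)·0.25] / (σ√T) = (0.2719 + 0.0456) / 0.2600 = 1.2211 → 1.22
d₂ = 1.2211 − 0.2600 = 0.9611 → 0.96
Risk-neutral Pr[S_T < K] = N(−d₂) = N(-0.96) = 0.1685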